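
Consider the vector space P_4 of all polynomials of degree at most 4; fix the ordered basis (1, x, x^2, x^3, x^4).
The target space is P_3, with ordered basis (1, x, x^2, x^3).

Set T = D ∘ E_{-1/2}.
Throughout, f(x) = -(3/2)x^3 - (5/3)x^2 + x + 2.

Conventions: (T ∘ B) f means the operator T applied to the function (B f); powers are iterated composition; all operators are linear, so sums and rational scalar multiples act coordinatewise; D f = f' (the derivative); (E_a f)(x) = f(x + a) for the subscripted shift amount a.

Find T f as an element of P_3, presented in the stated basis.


E_{-1/2} f = -(3/2)x^3 + (7/12)x^2 + (37/24)x + 61/48
D E_{-1/2} f = -(9/2)x^2 + (7/6)x + 37/24

the image equals g(x) = -(9/2)x^2 + (7/6)x + 37/24


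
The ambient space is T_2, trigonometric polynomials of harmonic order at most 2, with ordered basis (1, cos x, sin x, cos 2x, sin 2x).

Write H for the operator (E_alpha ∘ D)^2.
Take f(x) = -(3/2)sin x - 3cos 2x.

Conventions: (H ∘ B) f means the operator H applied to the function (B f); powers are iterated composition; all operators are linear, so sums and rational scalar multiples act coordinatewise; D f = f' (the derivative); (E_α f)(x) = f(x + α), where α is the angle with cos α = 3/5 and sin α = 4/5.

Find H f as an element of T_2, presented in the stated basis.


the result is g(x) = (36/25)cos x - (21/50)sin x - (6324/625)cos 2x + (4032/625)sin 2x

D f = -(3/2)cos x + 6sin 2x
E_alpha D f = -(9/10)cos x + (6/5)sin x + (144/25)cos 2x - (42/25)sin 2x
D (E_alpha ∘ D) f = (6/5)cos x + (9/10)sin x - (84/25)cos 2x - (288/25)sin 2x
E_alpha D (E_alpha ∘ D) f = (36/25)cos x - (21/50)sin x - (6324/625)cos 2x + (4032/625)sin 2x


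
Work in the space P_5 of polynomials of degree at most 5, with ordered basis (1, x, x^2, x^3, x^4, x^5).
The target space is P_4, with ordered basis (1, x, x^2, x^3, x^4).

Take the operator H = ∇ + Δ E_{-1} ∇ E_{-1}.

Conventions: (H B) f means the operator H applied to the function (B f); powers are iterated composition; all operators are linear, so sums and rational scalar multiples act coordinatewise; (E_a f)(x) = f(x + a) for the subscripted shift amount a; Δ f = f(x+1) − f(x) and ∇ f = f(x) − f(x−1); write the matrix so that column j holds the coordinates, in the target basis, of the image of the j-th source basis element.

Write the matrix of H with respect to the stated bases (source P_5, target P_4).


image of 1: 0
image of x: 1
image of x^2: 2x + 1
image of x^3: 3x^2 + 3x - 11
image of x^4: 4x^3 + 6x^2 - 44x + 49
image of x^5: 5x^4 + 10x^3 - 110x^2 + 245x - 179
each image's coordinates form column j of the matrix

the matrix is [[0, 1, 1, -11, 49, -179]; [0, 0, 2, 3, -44, 245]; [0, 0, 0, 3, 6, -110]; [0, 0, 0, 0, 4, 10]; [0, 0, 0, 0, 0, 5]] (rows listed top to bottom)


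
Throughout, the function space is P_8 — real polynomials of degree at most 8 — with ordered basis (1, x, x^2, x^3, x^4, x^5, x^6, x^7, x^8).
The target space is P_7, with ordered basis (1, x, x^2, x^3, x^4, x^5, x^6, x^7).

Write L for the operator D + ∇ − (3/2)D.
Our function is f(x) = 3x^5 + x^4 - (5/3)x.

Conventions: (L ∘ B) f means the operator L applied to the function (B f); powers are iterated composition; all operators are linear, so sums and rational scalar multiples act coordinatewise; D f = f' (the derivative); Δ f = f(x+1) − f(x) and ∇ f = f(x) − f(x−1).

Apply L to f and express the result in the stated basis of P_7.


D f = 15x^4 + 4x^3 - 5/3
∇ f = 15x^4 - 26x^3 + 24x^2 - 11x + 1/3
D f = 15x^4 + 4x^3 - 5/3
(-(3/2)D) f = -(45/2)x^4 - 6x^3 + 5/2
(D + ∇ − (3/2)D) f = (15/2)x^4 - 28x^3 + 24x^2 - 11x + 7/6

g(x) = (15/2)x^4 - 28x^3 + 24x^2 - 11x + 7/6


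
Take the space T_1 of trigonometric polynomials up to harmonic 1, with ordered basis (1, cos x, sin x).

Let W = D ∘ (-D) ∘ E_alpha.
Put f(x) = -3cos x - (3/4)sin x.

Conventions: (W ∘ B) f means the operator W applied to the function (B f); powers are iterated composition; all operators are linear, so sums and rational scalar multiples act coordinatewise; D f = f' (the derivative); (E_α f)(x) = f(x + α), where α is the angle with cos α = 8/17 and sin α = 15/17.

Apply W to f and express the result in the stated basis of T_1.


E_alpha f = -(141/68)cos x + (39/17)sin x
D E_alpha f = (39/17)cos x + (141/68)sin x
(-D) E_alpha f = -(39/17)cos x - (141/68)sin x
D (-D) E_alpha f = -(141/68)cos x + (39/17)sin x

g(x) = -(141/68)cos x + (39/17)sin x


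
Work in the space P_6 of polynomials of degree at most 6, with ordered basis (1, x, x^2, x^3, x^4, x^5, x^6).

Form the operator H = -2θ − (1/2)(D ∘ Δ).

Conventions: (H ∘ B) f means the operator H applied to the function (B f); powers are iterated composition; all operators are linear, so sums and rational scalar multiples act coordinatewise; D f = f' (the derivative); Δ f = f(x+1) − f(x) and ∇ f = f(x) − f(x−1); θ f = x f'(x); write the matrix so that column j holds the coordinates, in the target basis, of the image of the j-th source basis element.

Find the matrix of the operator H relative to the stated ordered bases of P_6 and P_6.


image of 1: 0
image of x: -2x
image of x^2: -4x^2 - 1
image of x^3: -6x^3 - 3x - 3/2
image of x^4: -8x^4 - 6x^2 - 6x - 2
image of x^5: -10x^5 - 10x^3 - 15x^2 - 10x - 5/2
image of x^6: -12x^6 - 15x^4 - 30x^3 - 30x^2 - 15x - 3
each image's coordinates form column j of the matrix

the matrix is [[0, 0, -1, -3/2, -2, -5/2, -3]; [0, -2, 0, -3, -6, -10, -15]; [0, 0, -4, 0, -6, -15, -30]; [0, 0, 0, -6, 0, -10, -30]; [0, 0, 0, 0, -8, 0, -15]; [0, 0, 0, 0, 0, -10, 0]; [0, 0, 0, 0, 0, 0, -12]] (rows listed top to bottom)


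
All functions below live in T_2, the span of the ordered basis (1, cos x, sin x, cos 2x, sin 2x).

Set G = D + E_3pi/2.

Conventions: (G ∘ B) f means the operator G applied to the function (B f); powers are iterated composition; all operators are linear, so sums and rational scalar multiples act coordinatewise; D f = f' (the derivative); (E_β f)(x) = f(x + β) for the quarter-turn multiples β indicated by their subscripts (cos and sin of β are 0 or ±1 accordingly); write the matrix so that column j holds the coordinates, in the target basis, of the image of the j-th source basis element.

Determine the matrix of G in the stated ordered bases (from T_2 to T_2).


the matrix is [[1, 0, 0, 0, 0]; [0, 0, 0, 0, 0]; [0, 0, 0, 0, 0]; [0, 0, 0, -1, 2]; [0, 0, 0, -2, -1]] (rows listed top to bottom)

image of 1: 1
image of cos x: 0
image of sin x: 0
image of cos 2x: -cos 2x - 2sin 2x
image of sin 2x: 2cos 2x - sin 2x
each image's coordinates form column j of the matrix


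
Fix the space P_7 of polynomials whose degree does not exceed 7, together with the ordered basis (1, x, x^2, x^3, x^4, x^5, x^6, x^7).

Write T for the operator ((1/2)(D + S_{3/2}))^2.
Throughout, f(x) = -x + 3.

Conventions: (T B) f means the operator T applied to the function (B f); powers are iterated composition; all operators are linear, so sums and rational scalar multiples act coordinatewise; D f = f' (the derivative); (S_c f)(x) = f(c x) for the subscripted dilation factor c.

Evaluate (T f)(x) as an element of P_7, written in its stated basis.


g(x) = -(9/16)x + 1/8

D f = -1
S_{3/2} f = -(3/2)x + 3
(D + S_{3/2}) f = -(3/2)x + 2
((1/2)(D + S_{3/2})) f = -(3/4)x + 1
D ((1/2)(D + S_{3/2})) f = -3/4
S_{3/2} ((1/2)(D + S_{3/2})) f = -(9/8)x + 1
(D + S_{3/2}) ((1/2)(D + S_{3/2})) f = -(9/8)x + 1/4
((1/2)(D + S_{3/2})) ((1/2)(D + S_{3/2})) f = -(9/16)x + 1/8


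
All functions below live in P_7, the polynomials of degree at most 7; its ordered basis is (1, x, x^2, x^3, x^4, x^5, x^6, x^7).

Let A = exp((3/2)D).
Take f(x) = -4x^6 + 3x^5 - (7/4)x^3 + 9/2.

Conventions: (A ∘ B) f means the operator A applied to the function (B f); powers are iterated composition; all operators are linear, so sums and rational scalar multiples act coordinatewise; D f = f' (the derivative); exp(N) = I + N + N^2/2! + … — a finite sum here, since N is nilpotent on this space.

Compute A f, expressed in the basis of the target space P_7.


g(x) = -4x^6 - 33x^5 - (225/2)x^4 - (817/4)x^3 - (1683/8)x^2 - (945/8)x - 387/16

order-1 term: -36x^5 + (45/2)x^4 - (63/8)x^2
order-2 term: -135x^4 + (135/2)x^3 - (189/16)x
order-3 term: -270x^3 + (405/4)x^2 - 189/32
order-4 term: -(1215/4)x^2 + (1215/16)x
order-5 term: -(729/4)x + 729/32
order-6 term: -729/16
the series for exp((3/2)D) f terminates at order 6
exp((3/2)D) f = -4x^6 - 33x^5 - (225/2)x^4 - (817/4)x^3 - (1683/8)x^2 - (945/8)x - 387/16


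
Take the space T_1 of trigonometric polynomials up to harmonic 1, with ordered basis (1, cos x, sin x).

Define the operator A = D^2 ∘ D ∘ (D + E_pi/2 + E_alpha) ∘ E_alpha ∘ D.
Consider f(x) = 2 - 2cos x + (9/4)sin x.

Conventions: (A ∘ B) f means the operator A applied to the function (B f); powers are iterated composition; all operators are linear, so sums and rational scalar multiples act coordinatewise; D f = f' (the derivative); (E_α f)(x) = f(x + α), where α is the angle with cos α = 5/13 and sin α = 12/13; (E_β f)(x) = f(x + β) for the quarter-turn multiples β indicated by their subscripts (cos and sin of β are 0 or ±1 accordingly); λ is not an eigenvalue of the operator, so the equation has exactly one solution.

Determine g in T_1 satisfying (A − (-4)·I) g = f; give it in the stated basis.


the image equals g(x) = 1/2 - (421/290)cos x + (41/580)sin x

write g with unknown coordinates in the stated basis and equate coefficients in (A − (-4)·I) g = f
solving from the highest basis element down gives g = 1/2 - (421/290)cos x + (41/580)sin x
check: A g = (552/145)cos x + (1141/580)sin x
so A g − (-4)·g = 2 - 2cos x + (9/4)sin x = f ✓


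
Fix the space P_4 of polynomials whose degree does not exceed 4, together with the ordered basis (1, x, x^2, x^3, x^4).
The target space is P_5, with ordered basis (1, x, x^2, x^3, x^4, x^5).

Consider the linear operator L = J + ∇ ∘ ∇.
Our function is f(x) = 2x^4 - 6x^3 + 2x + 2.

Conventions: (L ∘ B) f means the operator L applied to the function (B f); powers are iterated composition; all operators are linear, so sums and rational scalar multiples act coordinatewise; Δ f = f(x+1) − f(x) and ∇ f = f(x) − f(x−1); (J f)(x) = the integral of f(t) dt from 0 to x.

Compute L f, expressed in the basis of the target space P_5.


g(x) = (2/5)x^5 - (3/2)x^4 + 25x^2 - 82x + 64

J f = (2/5)x^5 - (3/2)x^4 + x^2 + 2x
∇ f = 8x^3 - 30x^2 + 26x - 6
∇ ∇ f = 24x^2 - 84x + 64
(J + ∇ ∘ ∇) f = (2/5)x^5 - (3/2)x^4 + 25x^2 - 82x + 64


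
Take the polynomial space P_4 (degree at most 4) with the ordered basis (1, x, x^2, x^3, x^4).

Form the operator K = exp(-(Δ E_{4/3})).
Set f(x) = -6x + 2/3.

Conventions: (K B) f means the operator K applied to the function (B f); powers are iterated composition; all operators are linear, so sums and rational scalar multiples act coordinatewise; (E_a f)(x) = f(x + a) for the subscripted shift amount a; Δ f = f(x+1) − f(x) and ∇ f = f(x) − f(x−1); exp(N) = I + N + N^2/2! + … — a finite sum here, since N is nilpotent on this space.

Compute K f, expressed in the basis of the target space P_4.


order-1 term: 6
the series for exp(-(Δ E_{4/3})) f terminates at order 1
exp(-(Δ E_{4/3})) f = -6x + 20/3

the image equals g(x) = -6x + 20/3


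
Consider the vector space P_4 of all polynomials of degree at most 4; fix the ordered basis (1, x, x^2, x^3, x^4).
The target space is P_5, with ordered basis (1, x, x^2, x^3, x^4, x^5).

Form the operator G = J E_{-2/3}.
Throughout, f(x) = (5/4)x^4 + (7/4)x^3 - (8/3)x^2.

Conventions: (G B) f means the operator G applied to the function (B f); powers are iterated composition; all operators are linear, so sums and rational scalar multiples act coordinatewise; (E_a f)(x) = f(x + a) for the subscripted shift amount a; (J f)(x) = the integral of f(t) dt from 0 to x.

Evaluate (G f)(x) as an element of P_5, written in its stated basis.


E_{-2/3} f = (5/4)x^4 - (19/12)x^3 - (17/6)x^2 + (119/27)x - 118/81
J E_{-2/3} f = (1/4)x^5 - (19/48)x^4 - (17/18)x^3 + (119/54)x^2 - (118/81)x

g(x) = (1/4)x^5 - (19/48)x^4 - (17/18)x^3 + (119/54)x^2 - (118/81)x


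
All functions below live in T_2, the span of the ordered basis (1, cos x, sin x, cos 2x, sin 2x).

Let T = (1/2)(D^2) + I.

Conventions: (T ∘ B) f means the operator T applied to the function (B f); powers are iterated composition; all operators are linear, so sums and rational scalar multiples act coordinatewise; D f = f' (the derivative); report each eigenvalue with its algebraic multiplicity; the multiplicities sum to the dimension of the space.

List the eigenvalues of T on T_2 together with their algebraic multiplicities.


λ = -1 (multiplicity 2), λ = 1/2 (multiplicity 2), λ = 1 (multiplicity 1)

image of 1: 1
image of cos x: (1/2)cos x
image of sin x: (1/2)sin x
image of cos 2x: -cos 2x
image of sin 2x: -sin 2x
the matrix is diagonal; its diagonal is (1, 1/2, 1/2, -1, -1)
for a triangular matrix the eigenvalues are the diagonal entries, with algebraic multiplicity their repetition count


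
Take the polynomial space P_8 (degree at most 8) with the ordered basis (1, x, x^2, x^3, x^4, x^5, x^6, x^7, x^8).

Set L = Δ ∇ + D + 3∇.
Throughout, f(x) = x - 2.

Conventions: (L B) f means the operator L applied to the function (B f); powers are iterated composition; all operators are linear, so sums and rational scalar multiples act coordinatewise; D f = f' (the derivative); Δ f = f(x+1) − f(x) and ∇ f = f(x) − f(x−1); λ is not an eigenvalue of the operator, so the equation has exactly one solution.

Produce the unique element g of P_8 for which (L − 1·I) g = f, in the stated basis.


write g with unknown coordinates in the stated basis and equate coefficients in (L − 1·I) g = f
solving from the highest basis element down gives g = -x - 2
check: L g = -4
so L g − 1·g = x - 2 = f ✓

the image equals g(x) = -x - 2


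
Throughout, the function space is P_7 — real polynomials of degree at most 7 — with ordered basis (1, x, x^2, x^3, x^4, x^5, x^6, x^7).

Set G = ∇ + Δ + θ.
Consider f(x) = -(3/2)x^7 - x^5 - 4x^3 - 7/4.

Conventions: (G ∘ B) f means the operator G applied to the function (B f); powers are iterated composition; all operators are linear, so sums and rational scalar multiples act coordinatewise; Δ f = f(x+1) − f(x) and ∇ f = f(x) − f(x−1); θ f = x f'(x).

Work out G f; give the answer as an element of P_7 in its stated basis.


∇ f = -(21/2)x^6 + (63/2)x^5 - (115/2)x^4 + (125/2)x^3 - (107/2)x^2 + (55/2)x - 13/2
Δ f = -(21/2)x^6 - (63/2)x^5 - (115/2)x^4 - (125/2)x^3 - (107/2)x^2 - (55/2)x - 13/2
θ f = -(21/2)x^7 - 5x^5 - 12x^3
(∇ + Δ + θ) f = -(21/2)x^7 - 21x^6 - 5x^5 - 115x^4 - 12x^3 - 107x^2 - 13

the image equals g(x) = -(21/2)x^7 - 21x^6 - 5x^5 - 115x^4 - 12x^3 - 107x^2 - 13


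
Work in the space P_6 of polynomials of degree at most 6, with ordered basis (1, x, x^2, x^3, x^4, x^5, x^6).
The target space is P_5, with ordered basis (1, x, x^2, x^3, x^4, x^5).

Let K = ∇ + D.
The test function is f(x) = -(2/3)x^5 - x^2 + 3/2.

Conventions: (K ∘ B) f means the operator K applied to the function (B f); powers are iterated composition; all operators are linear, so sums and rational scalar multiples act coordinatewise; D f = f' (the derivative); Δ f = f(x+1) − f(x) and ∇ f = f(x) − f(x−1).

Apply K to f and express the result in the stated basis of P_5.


g(x) = -(20/3)x^4 + (20/3)x^3 - (20/3)x^2 - (2/3)x + 1/3

∇ f = -(10/3)x^4 + (20/3)x^3 - (20/3)x^2 + (4/3)x + 1/3
D f = -(10/3)x^4 - 2x
(∇ + D) f = -(20/3)x^4 + (20/3)x^3 - (20/3)x^2 - (2/3)x + 1/3


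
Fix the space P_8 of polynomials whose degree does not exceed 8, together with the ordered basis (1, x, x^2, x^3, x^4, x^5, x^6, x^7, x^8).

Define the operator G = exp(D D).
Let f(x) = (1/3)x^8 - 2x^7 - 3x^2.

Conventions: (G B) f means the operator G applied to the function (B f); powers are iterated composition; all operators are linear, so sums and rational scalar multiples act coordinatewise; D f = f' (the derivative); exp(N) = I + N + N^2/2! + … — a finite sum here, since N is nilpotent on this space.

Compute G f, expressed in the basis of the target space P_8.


the image equals g(x) = (1/3)x^8 - 2x^7 + (56/3)x^6 - 84x^5 + 280x^4 - 840x^3 + 1117x^2 - 1680x + 554

order-1 term: (56/3)x^6 - 84x^5 - 6
order-2 term: 280x^4 - 840x^3
order-3 term: 1120x^2 - 1680x
order-4 term: 560
the series for exp(D D) f terminates at order 4
exp(D D) f = (1/3)x^8 - 2x^7 + (56/3)x^6 - 84x^5 + 280x^4 - 840x^3 + 1117x^2 - 1680x + 554


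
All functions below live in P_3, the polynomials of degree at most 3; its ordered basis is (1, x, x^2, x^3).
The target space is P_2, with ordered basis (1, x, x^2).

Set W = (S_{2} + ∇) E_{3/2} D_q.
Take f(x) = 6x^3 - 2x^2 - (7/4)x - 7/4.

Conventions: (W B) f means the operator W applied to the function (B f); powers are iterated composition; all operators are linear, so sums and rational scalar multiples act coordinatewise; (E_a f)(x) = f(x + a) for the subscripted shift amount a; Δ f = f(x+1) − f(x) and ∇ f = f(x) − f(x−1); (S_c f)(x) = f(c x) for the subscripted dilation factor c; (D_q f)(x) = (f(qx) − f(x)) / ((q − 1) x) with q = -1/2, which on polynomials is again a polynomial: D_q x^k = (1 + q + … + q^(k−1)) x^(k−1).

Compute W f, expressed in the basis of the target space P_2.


the result is g(x) = 18x^2 + 34x + 119/8

D_q f = (9/2)x^2 - x - 7/4
E_{3/2} D_q f = (9/2)x^2 + (25/2)x + 55/8
S_{2} E_{3/2} D_q f = 18x^2 + 25x + 55/8
∇ E_{3/2} D_q f = 9x + 8
(S_{2} + ∇) E_{3/2} D_q f = 18x^2 + 34x + 119/8


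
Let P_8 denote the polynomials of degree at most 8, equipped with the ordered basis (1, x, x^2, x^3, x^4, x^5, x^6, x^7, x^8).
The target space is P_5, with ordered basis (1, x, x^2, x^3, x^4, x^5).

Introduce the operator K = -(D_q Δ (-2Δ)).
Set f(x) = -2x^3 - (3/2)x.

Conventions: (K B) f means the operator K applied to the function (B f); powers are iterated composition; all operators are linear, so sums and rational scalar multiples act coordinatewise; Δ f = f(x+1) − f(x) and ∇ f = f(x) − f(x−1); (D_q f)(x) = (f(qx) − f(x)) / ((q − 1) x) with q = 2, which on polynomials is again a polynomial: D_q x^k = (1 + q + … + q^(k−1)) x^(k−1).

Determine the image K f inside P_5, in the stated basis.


Δ f = -6x^2 - 6x - 7/2
(-2Δ) f = 12x^2 + 12x + 7
Δ (-2Δ) f = 24x + 24
D_q Δ (-2Δ) f = 24
(-(D_q Δ (-2Δ))) f = -24

g(x) = -24


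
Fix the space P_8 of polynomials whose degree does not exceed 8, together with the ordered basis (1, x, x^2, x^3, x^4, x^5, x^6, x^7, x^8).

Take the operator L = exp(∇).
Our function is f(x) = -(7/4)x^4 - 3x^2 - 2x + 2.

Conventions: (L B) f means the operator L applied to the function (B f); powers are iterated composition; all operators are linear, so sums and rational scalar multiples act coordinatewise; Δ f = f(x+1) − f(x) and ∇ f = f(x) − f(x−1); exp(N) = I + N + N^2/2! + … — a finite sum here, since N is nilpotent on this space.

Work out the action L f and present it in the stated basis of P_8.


the image equals g(x) = -(7/4)x^4 - 7x^3 - 3x^2 - x - 7/4

order-1 term: -7x^3 + (21/2)x^2 - 13x + 11/4
order-2 term: -(21/2)x^2 + 21x - 61/4
order-3 term: -7x + 21/2
order-4 term: -7/4
the series for exp(∇) f terminates at order 4
exp(∇) f = -(7/4)x^4 - 7x^3 - 3x^2 - x - 7/4


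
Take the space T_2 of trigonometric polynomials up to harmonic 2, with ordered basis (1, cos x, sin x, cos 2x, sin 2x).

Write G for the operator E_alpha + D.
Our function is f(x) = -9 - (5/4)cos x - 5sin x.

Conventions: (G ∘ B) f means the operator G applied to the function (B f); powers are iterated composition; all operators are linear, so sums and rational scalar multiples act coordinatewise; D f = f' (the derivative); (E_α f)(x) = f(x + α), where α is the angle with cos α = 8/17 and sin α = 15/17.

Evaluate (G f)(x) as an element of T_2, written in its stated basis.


the image equals g(x) = -9 - 10cos x

E_alpha f = -9 - 5cos x - (5/4)sin x
D f = -5cos x + (5/4)sin x
(E_alpha + D) f = -9 - 10cos x


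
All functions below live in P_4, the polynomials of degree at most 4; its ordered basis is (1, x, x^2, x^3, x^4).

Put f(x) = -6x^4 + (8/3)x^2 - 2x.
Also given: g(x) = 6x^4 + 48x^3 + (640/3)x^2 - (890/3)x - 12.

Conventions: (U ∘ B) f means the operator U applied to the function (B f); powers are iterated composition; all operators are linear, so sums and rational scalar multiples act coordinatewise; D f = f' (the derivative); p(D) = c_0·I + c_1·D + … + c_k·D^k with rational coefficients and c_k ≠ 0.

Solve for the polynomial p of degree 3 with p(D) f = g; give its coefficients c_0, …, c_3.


c_0 = -1, c_1 = -2, c_2 = -3, c_3 = 2

D^0 f = -6x^4 + (8/3)x^2 - 2x
D^1 f = -24x^3 + (16/3)x - 2
D^2 f = -72x^2 + 16/3
D^3 f = -144x
matching coefficients of g against c_0 f + c_1 Df + … from the top degree down determines the c_i
solution: c_0 = -1, c_1 = -2, c_2 = -3, c_3 = 2


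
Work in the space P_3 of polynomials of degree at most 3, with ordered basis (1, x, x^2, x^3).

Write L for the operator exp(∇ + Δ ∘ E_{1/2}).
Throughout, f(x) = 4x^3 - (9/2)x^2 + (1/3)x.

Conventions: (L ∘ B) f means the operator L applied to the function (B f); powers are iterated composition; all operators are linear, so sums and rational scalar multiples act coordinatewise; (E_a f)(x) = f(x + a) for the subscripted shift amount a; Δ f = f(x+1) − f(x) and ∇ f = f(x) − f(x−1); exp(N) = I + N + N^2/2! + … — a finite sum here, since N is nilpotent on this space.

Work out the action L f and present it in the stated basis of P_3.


the image equals g(x) = 4x^3 + (39/2)x^2 + (127/3)x + 307/6

order-1 term: 24x^2 - 6x + 79/6
order-2 term: 48x + 6
order-3 term: 32
the series for exp(∇ + Δ ∘ E_{1/2}) f terminates at order 3
exp(∇ + Δ ∘ E_{1/2}) f = 4x^3 + (39/2)x^2 + (127/3)x + 307/6


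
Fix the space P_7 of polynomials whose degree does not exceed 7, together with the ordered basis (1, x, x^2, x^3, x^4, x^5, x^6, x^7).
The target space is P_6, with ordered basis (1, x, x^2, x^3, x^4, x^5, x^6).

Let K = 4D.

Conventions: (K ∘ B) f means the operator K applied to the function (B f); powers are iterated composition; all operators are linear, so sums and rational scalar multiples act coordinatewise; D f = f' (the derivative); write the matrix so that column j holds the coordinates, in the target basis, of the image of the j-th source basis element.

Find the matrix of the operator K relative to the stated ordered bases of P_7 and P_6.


the matrix is [[0, 4, 0, 0, 0, 0, 0, 0]; [0, 0, 8, 0, 0, 0, 0, 0]; [0, 0, 0, 12, 0, 0, 0, 0]; [0, 0, 0, 0, 16, 0, 0, 0]; [0, 0, 0, 0, 0, 20, 0, 0]; [0, 0, 0, 0, 0, 0, 24, 0]; [0, 0, 0, 0, 0, 0, 0, 28]] (rows listed top to bottom)

image of 1: 0
image of x: 4
image of x^2: 8x
image of x^3: 12x^2
image of x^4: 16x^3
image of x^5: 20x^4
image of x^6: 24x^5
image of x^7: 28x^6
each image's coordinates form column j of the matrix


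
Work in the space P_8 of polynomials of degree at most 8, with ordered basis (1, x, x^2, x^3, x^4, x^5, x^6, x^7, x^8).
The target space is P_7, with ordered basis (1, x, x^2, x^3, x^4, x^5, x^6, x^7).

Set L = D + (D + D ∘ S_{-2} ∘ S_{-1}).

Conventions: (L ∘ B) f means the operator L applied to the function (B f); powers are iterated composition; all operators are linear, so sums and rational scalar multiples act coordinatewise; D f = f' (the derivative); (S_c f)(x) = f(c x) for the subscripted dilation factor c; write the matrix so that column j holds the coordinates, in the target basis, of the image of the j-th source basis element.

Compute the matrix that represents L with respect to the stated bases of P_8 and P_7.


the matrix is [[0, 4, 0, 0, 0, 0, 0, 0, 0]; [0, 0, 12, 0, 0, 0, 0, 0, 0]; [0, 0, 0, 30, 0, 0, 0, 0, 0]; [0, 0, 0, 0, 72, 0, 0, 0, 0]; [0, 0, 0, 0, 0, 170, 0, 0, 0]; [0, 0, 0, 0, 0, 0, 396, 0, 0]; [0, 0, 0, 0, 0, 0, 0, 910, 0]; [0, 0, 0, 0, 0, 0, 0, 0, 2064]] (rows listed top to bottom)

image of 1: 0
image of x: 4
image of x^2: 12x
image of x^3: 30x^2
image of x^4: 72x^3
image of x^5: 170x^4
image of x^6: 396x^5
image of x^7: 910x^6
image of x^8: 2064x^7
each image's coordinates form column j of the matrix


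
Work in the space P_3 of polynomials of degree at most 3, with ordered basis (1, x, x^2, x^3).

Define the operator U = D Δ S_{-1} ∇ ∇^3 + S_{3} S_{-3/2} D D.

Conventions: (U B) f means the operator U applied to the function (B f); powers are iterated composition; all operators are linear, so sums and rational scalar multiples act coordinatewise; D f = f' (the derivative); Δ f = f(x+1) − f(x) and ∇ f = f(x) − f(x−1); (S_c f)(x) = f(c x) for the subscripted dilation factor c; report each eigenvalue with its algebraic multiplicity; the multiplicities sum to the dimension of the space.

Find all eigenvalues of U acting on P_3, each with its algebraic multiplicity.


image of 1: 0
image of x: 0
image of x^2: 2
image of x^3: -27x
the matrix is upper triangular; its diagonal is (0, 0, 0, 0)
for a triangular matrix the eigenvalues are the diagonal entries, with algebraic multiplicity their repetition count

λ = 0 (multiplicity 4)


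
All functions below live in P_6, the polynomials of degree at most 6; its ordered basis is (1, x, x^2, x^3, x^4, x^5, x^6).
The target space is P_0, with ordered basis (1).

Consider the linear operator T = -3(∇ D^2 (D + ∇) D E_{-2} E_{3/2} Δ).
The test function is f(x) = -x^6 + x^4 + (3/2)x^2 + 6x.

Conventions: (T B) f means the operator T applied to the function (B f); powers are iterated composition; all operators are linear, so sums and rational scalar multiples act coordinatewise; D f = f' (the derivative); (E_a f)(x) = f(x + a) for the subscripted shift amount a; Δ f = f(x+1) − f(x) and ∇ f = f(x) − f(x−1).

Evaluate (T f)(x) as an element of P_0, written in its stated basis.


Δ f = -6x^5 - 15x^4 - 16x^3 - 9x^2 + x + 15/2
E_{3/2} Δ f = -6x^5 - 60x^4 - 241x^3 - 486x^2 - (3907/8)x - 747/4
E_{-2} (E_{3/2} Δ) f = -6x^5 - x^3 + (29/8)x + 6
D E_{-2} (E_{3/2} Δ) f = -30x^4 - 3x^2 + 29/8
D (D E_{-2}) (E_{3/2} Δ) f = -120x^3 - 6x
∇ (D E_{-2}) (E_{3/2} Δ) f = -120x^3 + 180x^2 - 126x + 33
(D + ∇) (D E_{-2}) (E_{3/2} Δ) f = -240x^3 + 180x^2 - 132x + 33
D ((D + ∇) D E_{-2}) (E_{3/2} Δ) f = -720x^2 + 360x - 132
D D ((D + ∇) D E_{-2}) (E_{3/2} Δ) f = -1440x + 360
∇ D^2 ((D + ∇) D E_{-2}) (E_{3/2} Δ) f = -1440
(-3(∇ D^2 (D + ∇) D E_{-2} E_{3/2} Δ)) f = 4320

the image equals g(x) = 4320


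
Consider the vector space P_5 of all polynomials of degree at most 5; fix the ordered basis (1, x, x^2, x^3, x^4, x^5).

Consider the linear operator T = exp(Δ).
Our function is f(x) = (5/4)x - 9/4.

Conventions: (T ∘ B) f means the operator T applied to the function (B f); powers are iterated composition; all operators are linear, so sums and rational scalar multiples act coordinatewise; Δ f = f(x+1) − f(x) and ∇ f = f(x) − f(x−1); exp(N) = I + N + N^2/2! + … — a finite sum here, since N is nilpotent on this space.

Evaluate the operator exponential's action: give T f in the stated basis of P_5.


order-1 term: 5/4
the series for exp(Δ) f terminates at order 1
exp(Δ) f = (5/4)x - 1

the result is g(x) = (5/4)x - 1


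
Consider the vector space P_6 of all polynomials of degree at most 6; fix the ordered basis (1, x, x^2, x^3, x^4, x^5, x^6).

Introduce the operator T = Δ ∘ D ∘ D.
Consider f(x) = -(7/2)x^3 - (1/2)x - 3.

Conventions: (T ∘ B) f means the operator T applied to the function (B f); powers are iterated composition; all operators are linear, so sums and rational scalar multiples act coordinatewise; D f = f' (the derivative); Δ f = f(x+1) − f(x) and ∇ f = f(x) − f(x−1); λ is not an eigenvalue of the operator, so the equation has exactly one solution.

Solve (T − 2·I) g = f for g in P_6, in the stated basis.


write g with unknown coordinates in the stated basis and equate coefficients in (T − 2·I) g = f
solving from the highest basis element down gives g = (7/4)x^3 + (1/4)x + 27/4
check: T g = 21/2
so T g − 2·g = -(7/2)x^3 - (1/2)x - 3 = f ✓

the result is g(x) = (7/4)x^3 + (1/4)x + 27/4


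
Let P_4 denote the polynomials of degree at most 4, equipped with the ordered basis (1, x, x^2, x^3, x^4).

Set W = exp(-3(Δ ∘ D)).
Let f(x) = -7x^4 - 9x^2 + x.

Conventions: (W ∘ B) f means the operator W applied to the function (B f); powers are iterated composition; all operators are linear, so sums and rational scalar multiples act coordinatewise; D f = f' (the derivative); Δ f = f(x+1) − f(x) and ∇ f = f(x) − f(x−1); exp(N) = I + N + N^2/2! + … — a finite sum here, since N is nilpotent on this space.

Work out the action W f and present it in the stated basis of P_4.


order-1 term: 252x^2 + 252x + 138
order-2 term: -756
the series for exp(-3(Δ ∘ D)) f terminates at order 2
exp(-3(Δ ∘ D)) f = -7x^4 + 243x^2 + 253x - 618

the result is g(x) = -7x^4 + 243x^2 + 253x - 618


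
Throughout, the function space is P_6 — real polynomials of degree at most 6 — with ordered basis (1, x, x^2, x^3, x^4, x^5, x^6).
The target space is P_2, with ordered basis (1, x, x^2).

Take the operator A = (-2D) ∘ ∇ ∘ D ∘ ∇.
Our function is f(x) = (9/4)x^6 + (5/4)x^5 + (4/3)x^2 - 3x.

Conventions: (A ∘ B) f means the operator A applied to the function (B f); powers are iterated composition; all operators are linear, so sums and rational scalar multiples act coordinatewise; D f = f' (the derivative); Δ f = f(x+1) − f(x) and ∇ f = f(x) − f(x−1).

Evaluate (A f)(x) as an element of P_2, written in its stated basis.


∇ f = (27/2)x^5 - (55/2)x^4 + (65/2)x^3 - (85/4)x^2 + (119/12)x - 16/3
D ∇ f = (135/2)x^4 - 110x^3 + (195/2)x^2 - (85/2)x + 119/12
∇ (D ∘ ∇) f = 270x^3 - 735x^2 + 795x - 635/2
D ∇ (D ∘ ∇) f = 810x^2 - 1470x + 795
(-2D) ∇ (D ∘ ∇) f = -1620x^2 + 2940x - 1590

g(x) = -1620x^2 + 2940x - 1590


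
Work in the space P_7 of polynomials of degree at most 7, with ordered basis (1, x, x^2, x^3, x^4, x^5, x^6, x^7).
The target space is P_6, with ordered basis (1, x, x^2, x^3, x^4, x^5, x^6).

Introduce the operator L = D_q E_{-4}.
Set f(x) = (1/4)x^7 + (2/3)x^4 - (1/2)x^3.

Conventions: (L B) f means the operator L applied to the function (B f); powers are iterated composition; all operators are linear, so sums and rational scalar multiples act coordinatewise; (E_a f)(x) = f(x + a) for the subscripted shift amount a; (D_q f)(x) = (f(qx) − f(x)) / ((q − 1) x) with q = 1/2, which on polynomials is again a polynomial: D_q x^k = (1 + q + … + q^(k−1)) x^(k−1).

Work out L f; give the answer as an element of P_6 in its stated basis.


the image equals g(x) = (127/256)x^6 - (441/32)x^5 + (651/4)x^4 - (4195/4)x^3 + (93611/24)x^2 - 7959x + 20920/3

E_{-4} f = (1/4)x^7 - 7x^6 + 84x^5 - (1678/3)x^4 + (13373/6)x^3 - 5306x^2 + (20920/3)x - 11680/3
D_q E_{-4} f = (127/256)x^6 - (441/32)x^5 + (651/4)x^4 - (4195/4)x^3 + (93611/24)x^2 - 7959x + 20920/3


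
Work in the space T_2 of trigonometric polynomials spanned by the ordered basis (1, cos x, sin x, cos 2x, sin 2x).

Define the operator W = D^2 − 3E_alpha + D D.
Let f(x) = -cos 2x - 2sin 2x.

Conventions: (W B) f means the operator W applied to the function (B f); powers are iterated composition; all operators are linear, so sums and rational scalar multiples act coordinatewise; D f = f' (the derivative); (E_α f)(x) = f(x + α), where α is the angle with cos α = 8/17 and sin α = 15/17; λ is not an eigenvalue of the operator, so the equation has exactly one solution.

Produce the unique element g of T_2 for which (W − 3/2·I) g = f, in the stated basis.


the result is g(x) = (658/15605)cos 2x + (4196/15605)sin 2x

write g with unknown coordinates in the stated basis and equate coefficients in (W − 3/2·I) g = f
solving from the highest basis element down gives g = (658/15605)cos 2x + (4196/15605)sin 2x
check: W g = -(14618/15605)cos 2x - (24916/15605)sin 2x
so W g − 3/2·g = -cos 2x - 2sin 2x = f ✓


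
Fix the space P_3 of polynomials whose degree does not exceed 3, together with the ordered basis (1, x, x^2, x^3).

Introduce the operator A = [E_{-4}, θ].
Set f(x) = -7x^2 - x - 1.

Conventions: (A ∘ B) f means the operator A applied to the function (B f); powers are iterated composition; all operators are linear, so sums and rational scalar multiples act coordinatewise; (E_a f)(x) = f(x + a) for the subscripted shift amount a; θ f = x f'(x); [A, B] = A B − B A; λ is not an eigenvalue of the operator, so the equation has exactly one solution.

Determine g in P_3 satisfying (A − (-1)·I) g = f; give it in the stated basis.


write g with unknown coordinates in the stated basis and equate coefficients in (A − (-1)·I) g = f
solving from the highest basis element down gives g = -7x^2 - 57x - 5
check: A g = 56x + 4
so A g − (-1)·g = -7x^2 - x - 1 = f ✓

the image equals g(x) = -7x^2 - 57x - 5


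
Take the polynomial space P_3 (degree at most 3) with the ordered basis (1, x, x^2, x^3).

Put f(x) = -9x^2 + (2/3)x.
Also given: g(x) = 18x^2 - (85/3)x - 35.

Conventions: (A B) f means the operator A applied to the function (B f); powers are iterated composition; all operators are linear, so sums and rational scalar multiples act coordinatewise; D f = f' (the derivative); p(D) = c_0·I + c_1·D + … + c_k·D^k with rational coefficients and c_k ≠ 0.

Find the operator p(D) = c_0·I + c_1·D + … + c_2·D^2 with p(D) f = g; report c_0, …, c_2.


D^0 f = -9x^2 + (2/3)x
D^1 f = -18x + 2/3
D^2 f = -18
matching coefficients of g against c_0 f + c_1 Df + … from the top degree down determines the c_i
solution: c_0 = -2, c_1 = 3/2, c_2 = 2

p(D) = -2·I + (3/2)·D + 2·D^2, i.e. c_0 = -2, c_1 = 3/2, c_2 = 2


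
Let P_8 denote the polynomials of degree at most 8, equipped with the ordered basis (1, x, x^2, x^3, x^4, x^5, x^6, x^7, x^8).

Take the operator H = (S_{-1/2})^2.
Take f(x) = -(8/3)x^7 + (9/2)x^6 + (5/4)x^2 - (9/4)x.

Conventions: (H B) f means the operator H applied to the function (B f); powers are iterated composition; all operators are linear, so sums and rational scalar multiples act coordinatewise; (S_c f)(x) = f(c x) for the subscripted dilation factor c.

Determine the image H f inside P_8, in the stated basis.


S_{-1/2} f = (1/48)x^7 + (9/128)x^6 + (5/16)x^2 + (9/8)x
S_{-1/2} S_{-1/2} f = -(1/6144)x^7 + (9/8192)x^6 + (5/64)x^2 - (9/16)x

the result is g(x) = -(1/6144)x^7 + (9/8192)x^6 + (5/64)x^2 - (9/16)x


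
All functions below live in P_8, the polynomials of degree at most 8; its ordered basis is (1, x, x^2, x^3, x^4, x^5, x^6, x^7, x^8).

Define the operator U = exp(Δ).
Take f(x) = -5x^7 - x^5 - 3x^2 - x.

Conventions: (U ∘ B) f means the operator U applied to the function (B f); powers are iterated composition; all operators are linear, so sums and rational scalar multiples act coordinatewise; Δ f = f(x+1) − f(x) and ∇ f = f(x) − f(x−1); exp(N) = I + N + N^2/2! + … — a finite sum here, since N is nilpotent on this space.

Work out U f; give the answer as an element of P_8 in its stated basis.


the result is g(x) = -5x^7 - 35x^6 - 211x^5 - 880x^4 - 2645x^3 - 5513x^2 - 7187x - 4444

order-1 term: -35x^6 - 105x^5 - 180x^4 - 185x^3 - 115x^2 - 46x - 10
order-2 term: -105x^5 - 525x^4 - 1235x^3 - 1605x^2 - 1120x - 333
order-3 term: -175x^4 - 1050x^3 - 2635x^2 - 3180x - 1530
order-4 term: -175x^3 - 1050x^2 - 2280x - 1760
order-5 term: -105x^2 - 525x - 701
order-6 term: -35x - 105
order-7 term: -5
the series for exp(Δ) f terminates at order 7
exp(Δ) f = -5x^7 - 35x^6 - 211x^5 - 880x^4 - 2645x^3 - 5513x^2 - 7187x - 4444


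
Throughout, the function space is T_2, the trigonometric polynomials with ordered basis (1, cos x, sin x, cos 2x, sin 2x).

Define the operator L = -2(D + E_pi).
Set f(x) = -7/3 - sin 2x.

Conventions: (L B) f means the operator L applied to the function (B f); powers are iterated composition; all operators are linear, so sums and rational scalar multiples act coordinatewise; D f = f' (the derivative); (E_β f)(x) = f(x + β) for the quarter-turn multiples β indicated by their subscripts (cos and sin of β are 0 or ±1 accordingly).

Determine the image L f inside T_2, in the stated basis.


D f = -2cos 2x
E_pi f = -7/3 - sin 2x
(D + E_pi) f = -7/3 - 2cos 2x - sin 2x
(-2(D + E_pi)) f = 14/3 + 4cos 2x + 2sin 2x

the result is g(x) = 14/3 + 4cos 2x + 2sin 2x


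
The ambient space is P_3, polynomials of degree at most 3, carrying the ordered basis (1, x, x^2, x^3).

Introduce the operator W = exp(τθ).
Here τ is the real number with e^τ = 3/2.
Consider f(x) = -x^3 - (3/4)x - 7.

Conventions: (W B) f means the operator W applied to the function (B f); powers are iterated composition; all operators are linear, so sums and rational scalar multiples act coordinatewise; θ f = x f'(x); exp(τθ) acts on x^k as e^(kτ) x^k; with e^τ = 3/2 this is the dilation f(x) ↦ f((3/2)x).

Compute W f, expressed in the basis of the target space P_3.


g(x) = -(27/8)x^3 - (9/8)x - 7

exp(τθ) x^k = e^(kτ) x^k; with e^τ = 3/2 this sends x^k to (3/2)^k x^k
x ↦ 3/2 x
x^3 ↦ 27/8 x^3
applying this coordinatewise to f: exp(τθ) f = -(27/8)x^3 - (9/8)x - 7


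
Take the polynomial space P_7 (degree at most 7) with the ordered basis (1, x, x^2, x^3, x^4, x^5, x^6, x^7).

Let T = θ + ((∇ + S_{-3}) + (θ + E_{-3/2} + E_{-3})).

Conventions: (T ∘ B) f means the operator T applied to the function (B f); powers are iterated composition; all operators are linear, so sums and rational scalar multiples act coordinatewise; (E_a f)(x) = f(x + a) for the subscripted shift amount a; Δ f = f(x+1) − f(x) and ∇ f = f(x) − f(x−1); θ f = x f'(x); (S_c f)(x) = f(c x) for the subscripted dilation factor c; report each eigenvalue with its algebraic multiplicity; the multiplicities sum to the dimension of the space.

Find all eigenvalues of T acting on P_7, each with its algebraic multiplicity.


image of 1: 3
image of x: x - 7/2
image of x^2: 15x^2 - 7x + 41/4
image of x^3: -19x^3 - (21/2)x^2 + (123/4)x - 235/8
image of x^4: 91x^4 - 14x^3 + (123/2)x^2 - (235/2)x + 1361/16
image of x^5: -231x^5 - (35/2)x^4 + (205/2)x^3 - (1175/4)x^2 + (6805/16)x - 7987/32
image of x^6: 743x^6 - 21x^5 + (615/4)x^4 - (1175/2)x^3 + (20415/16)x^2 - (23961/16)x + 47321/64
image of x^7: -2171x^7 - (49/2)x^6 + (861/4)x^5 - (8225/8)x^4 + (47635/16)x^3 - (167727/32)x^2 + (331247/64)x - 281995/128
the matrix is upper triangular; its diagonal is (3, 1, 15, -19, 91, -231, 743, -2171)
for a triangular matrix the eigenvalues are the diagonal entries, with algebraic multiplicity their repetition count

λ = -2171 (multiplicity 1), λ = -231 (multiplicity 1), λ = -19 (multiplicity 1), λ = 1 (multiplicity 1), λ = 3 (multiplicity 1), λ = 15 (multiplicity 1), λ = 91 (multiplicity 1), λ = 743 (multiplicity 1)


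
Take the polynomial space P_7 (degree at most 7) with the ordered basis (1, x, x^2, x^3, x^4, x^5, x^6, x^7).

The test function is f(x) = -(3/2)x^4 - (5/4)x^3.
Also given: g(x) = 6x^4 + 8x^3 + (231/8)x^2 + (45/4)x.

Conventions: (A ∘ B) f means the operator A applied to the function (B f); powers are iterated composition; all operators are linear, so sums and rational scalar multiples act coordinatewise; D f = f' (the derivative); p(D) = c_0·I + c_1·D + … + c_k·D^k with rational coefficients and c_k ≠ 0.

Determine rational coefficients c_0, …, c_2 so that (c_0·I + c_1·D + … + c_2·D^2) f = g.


D^0 f = -(3/2)x^4 - (5/4)x^3
D^1 f = -6x^3 - (15/4)x^2
D^2 f = -18x^2 - (15/2)x
matching coefficients of g against c_0 f + c_1 Df + … from the top degree down determines the c_i
solution: c_0 = -4, c_1 = -1/2, c_2 = -3/2

c_0 = -4, c_1 = -1/2, c_2 = -3/2


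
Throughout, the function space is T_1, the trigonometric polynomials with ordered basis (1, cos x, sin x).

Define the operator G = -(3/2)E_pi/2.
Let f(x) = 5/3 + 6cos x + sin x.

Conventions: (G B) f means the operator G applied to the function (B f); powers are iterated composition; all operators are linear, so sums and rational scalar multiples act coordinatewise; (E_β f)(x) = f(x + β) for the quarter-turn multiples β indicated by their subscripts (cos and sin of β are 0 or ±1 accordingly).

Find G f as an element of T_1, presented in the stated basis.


E_pi/2 f = 5/3 + cos x - 6sin x
(-(3/2)E_pi/2) f = -5/2 - (3/2)cos x + 9sin x

g(x) = -5/2 - (3/2)cos x + 9sin x
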